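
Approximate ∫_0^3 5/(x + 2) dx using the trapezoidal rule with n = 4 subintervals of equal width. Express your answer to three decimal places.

4.630

Δx = (3 − 0)/4 = 0.75.
f(0) = 2.5, f(0.75) = 20/11, f(1.5) = 10/7, f(2.25) = 20/17, f(3) = 1.
T_4 = (Δx/2)·[f(x_0) + 2f(x_1) + 2f(x_2) + 2f(x_3) + f(x_4)].
Sum ≈ 4.630.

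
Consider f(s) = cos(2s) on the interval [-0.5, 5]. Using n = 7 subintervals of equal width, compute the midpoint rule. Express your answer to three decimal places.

0.165

Δs = (5 − (-0.5))/7 = 11/14.
Midpoints: -3/28, 19/28, 41/28, 2.25, 85/28, 107/28, 129/28.
f(-3/28) ≈ 0.977, f(19/28) ≈ 0.212, f(41/28) ≈ -0.977, f(2.25) ≈ -0.211, f(85/28) ≈ 0.978, f(107/28) ≈ 0.210, f(129/28) ≈ -0.978.
Sum = Δs · [f(-3/28) + f(19/28) + f(41/28) + ...].
Sum ≈ 0.165.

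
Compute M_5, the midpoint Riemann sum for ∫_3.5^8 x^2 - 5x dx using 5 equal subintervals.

Δx = (8 − 3.5)/5 = 0.9.
Midpoints: 3.95, 4.85, 5.75, 6.65, 7.55.
f(3.95) = -4.1475, f(4.85) = -0.7275, f(5.75) = 4.3125, f(6.65) = 10.9725, f(7.55) = 19.2525.
Sum = Δx · [f(3.95) + f(4.85) + f(5.75) + f(6.65) + f(7.55)].
Sum = 26.69625.

26.69625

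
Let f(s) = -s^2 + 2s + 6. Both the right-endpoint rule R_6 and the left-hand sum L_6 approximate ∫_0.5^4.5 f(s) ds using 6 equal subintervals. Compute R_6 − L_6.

R_6 ≈ 9.370370.
L_6 ≈ 17.370370.
R_6 − L_6 = -8.

-8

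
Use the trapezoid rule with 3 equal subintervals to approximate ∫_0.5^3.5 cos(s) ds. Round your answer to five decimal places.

-0.75984

Δs = (3.5 − 0.5)/3 = 1.
f(0.5) ≈ 0.87758, f(1.5) ≈ 0.07074, f(2.5) ≈ -0.80114, f(3.5) ≈ -0.93646.
T_3 = (Δs/2)·[f(s_0) + 2f(s_1) + 2f(s_2) + f(s_3)].
Sum ≈ -0.75984.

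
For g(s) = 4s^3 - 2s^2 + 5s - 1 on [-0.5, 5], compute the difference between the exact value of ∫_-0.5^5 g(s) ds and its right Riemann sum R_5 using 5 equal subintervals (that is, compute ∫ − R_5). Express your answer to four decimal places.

-290.9042

Exact integral: ∫_-0.5^5 g(s) ds ≈ 597.895833.
R_5 = 888.8.
Error ≈ 597.895833 − 888.8 ≈ -290.9042.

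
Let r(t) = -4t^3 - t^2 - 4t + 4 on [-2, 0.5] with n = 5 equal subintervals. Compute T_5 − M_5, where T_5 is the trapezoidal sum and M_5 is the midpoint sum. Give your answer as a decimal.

1.25

T_5 = 31.5625.
M_5 = 30.3125.
T_5 − M_5 = 1.25.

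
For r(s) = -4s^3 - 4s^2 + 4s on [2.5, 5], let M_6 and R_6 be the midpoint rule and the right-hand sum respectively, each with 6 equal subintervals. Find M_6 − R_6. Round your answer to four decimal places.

110.0043

M_6 ≈ -692.498553.
R_6 ≈ -802.502894.
M_6 − R_6 ≈ 110.0043.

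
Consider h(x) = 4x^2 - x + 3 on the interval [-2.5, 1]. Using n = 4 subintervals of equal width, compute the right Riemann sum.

Δx = (1 − (-2.5))/4 = 0.875.
Right endpoints: -1.625, -0.75, 0.125, 1.
h(-1.625) = 15.1875, h(-0.75) = 6, h(0.125) = 2.9375, h(1) = 6.
Sum = Δx · [h(-1.625) + h(-0.75) + h(0.125) + h(1)].
Sum = 26.359375.

26.359375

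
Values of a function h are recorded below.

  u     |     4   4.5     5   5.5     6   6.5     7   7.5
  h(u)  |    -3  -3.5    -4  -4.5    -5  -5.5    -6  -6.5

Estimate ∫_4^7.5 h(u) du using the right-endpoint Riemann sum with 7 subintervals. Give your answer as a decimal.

Δu = 0.5.
Sum = 0.5·[(-3.5) + (-4) + (-4.5) + (-5) + (-5.5) + (-6) + (-6.5)] = -17.5.

-17.5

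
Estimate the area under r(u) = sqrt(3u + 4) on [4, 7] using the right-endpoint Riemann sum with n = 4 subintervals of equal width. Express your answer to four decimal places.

Δu = (7 − 4)/4 = 0.75.
Right endpoints: 4.75, 5.5, 6.25, 7.
r(4.75) ≈ 4.2720, r(5.5) ≈ 4.5277, r(6.25) ≈ 4.7697, r(7) ≈ 5.0000.
Sum = Δu · [r(4.75) + r(5.5) + r(6.25) + r(7)].
Sum ≈ 13.9270.

13.9270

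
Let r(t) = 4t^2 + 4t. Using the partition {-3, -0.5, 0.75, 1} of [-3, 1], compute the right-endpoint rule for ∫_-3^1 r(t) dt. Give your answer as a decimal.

Subinterval widths: 2.5, 1.25, 0.25.
Right endpoints: -0.5, 0.75, 1.
r(-0.5) = -1, r(0.75) = 5.25, r(1) = 8.
Sum = Σ Δt_i · r(t_i).
Sum = 6.0625.

6.0625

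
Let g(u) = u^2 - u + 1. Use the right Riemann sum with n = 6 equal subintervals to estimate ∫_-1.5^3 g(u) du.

Δu = (3 − (-1.5))/6 = 0.75.
Right endpoints: -0.75, 0, 0.75, 1.5, 2.25, 3.
g(-0.75) = 2.3125, g(0) = 1, g(0.75) = 0.8125, g(1.5) = 1.75, g(2.25) = 3.8125, g(3) = 7.
Sum = Δu · [g(-0.75) + g(0) + g(0.75) + ...].
Sum = 12.515625.

12.515625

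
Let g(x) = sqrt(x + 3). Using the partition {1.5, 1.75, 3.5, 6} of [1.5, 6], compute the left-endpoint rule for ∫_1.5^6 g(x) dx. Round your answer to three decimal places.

Subinterval widths: 0.25, 1.75, 2.5.
Left endpoints: 1.5, 1.75, 3.5.
g(1.5) ≈ 2.121, g(1.75) ≈ 2.179, g(3.5) ≈ 2.550.
Sum = Σ Δx_i · g(x_i).
Sum ≈ 10.718.

10.718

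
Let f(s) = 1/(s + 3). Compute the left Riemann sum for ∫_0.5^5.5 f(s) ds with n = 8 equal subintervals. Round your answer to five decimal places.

Δs = (5.5 − 0.5)/8 = 0.625.
Left endpoints: 0.5, 1.125, 1.75, 2.375, 3, 3.625, 4.25, 4.875.
f(0.5) = 2/7, f(1.125) = 8/33, f(1.75) = 4/19, f(2.375) = 8/43, f(3) = 1/6, f(3.625) = 8/53, f(4.25) = 4/29, f(4.875) = 8/63.
Sum = Δs · [f(0.5) + f(1.125) + f(1.75) + ...].
Sum ≈ 0.94202.

0.94202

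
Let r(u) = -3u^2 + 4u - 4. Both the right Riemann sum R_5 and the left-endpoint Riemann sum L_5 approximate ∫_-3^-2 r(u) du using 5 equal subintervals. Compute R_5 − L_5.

R_5 = -31.12.
L_5 = -34.92.
R_5 − L_5 = 3.8.

3.8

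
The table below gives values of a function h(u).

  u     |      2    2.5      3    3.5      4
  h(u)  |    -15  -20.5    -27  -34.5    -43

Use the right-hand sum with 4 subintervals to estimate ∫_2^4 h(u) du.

Δu = 0.5.
Sum = 0.5·[(-20.5) + (-27) + (-34.5) + (-43)] = -62.5.

-62.5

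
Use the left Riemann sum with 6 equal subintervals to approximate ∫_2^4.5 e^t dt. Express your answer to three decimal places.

66.606

Δt = (4.5 − 2)/6 = 5/12.
Left endpoints: 2, 29/12, 17/6, 3.25, 11/3, 49/12.
f(2) ≈ 7.389, f(29/12) ≈ 11.208, f(17/6) ≈ 17.002, f(3.25) ≈ 25.790, f(11/3) ≈ 39.121, f(49/12) ≈ 59.343.
Sum = Δt · [f(2) + f(29/12) + f(17/6) + ...].
Sum ≈ 66.606.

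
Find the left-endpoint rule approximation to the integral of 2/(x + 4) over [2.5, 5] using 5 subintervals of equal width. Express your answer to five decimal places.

0.67268

Δx = (5 − 2.5)/5 = 0.5.
Left endpoints: 2.5, 3, 3.5, 4, 4.5.
f(2.5) = 4/13, f(3) = 2/7, f(3.5) = 4/15, f(4) = 0.25, f(4.5) = 4/17.
Sum = Δx · [f(2.5) + f(3) + f(3.5) + f(4) + f(4.5)].
Sum ≈ 0.67268.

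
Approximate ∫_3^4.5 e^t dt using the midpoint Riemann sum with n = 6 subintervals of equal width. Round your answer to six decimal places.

Δt = (4.5 − 3)/6 = 0.25.
Midpoints: 3.125, 3.375, 3.625, 3.875, 4.125, 4.375.
f(3.125) ≈ 22.759895, f(3.375) ≈ 29.224284, f(3.625) ≈ 37.524723, f(3.875) ≈ 48.182698, f(4.125) ≈ 61.867809, f(4.375) ≈ 79.439840.
Sum = Δt · [f(3.125) + f(3.375) + f(3.625) + ...].
Sum ≈ 69.749812.

69.749812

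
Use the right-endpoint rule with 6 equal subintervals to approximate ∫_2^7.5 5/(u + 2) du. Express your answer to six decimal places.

4.011193

Δu = (7.5 − 2)/6 = 11/12.
Right endpoints: 35/12, 23/6, 4.75, 17/3, 79/12, 7.5.
f(35/12) = 60/59, f(23/6) = 6/7, f(4.75) = 20/27, f(17/3) = 15/23, f(79/12) = 60/103, f(7.5) = 10/19.
Sum = Δu · [f(35/12) + f(23/6) + f(4.75) + ...].
Sum ≈ 4.011193.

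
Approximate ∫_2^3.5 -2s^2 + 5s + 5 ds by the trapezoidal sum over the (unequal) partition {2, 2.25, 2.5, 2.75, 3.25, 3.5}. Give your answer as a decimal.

Subinterval widths: 0.25, 0.25, 0.25, 0.5, 0.25.
f(2) = 7, f(2.25) = 6.125, f(2.5) = 5, f(2.75) = 3.625, f(3.25) = 0.125, f(3.5) = -2.
On each subinterval the trapezoid contributes (Δs_i/2)·[f(s_{i-1}) + f(s_i)].
Sum = 4.8125.

4.8125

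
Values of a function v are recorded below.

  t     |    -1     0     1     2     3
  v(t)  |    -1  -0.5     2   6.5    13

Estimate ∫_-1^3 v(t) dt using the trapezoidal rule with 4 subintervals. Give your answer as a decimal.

Δt = 1.
T_4 = (1/2)·[(-1) + 2·(-0.5) + 2·2 + 2·6.5 + 13] = 14.

14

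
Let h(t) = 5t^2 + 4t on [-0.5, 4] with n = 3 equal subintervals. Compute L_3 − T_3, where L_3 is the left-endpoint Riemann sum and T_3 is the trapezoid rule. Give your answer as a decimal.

-72.5625

L_3 = 74.25.
T_3 = 146.8125.
L_3 − T_3 = -72.5625.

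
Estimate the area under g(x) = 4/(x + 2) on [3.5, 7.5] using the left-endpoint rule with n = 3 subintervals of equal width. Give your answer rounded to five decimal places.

Δx = (7.5 − 3.5)/3 = 4/3.
Left endpoints: 3.5, 29/6, 37/6.
g(3.5) = 8/11, g(29/6) = 24/41, g(37/6) = 24/49.
Sum = Δx · [g(3.5) + g(29/6) + g(37/6)].
Sum ≈ 2.40325.

2.40325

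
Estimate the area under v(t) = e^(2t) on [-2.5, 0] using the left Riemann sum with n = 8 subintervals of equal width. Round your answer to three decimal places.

Δt = (0 − (-2.5))/8 = 0.3125.
Left endpoints: -2.5, -2.1875, -1.875, -1.5625, -1.25, -0.9375, -0.625, -0.3125.
v(-2.5) ≈ 0.007, v(-2.1875) ≈ 0.013, v(-1.875) ≈ 0.024, v(-1.5625) ≈ 0.044, v(-1.25) ≈ 0.082, v(-0.9375) ≈ 0.153, v(-0.625) ≈ 0.287, v(-0.3125) ≈ 0.535.
Sum = Δt · [v(-2.5) + v(-2.1875) + v(-1.875) + ...].
Sum ≈ 0.357.

0.357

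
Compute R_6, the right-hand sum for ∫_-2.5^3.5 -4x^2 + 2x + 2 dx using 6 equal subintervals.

Δx = (3.5 − (-2.5))/6 = 1.
Right endpoints: -1.5, -0.5, 0.5, 1.5, 2.5, 3.5.
f(-1.5) = -10, f(-0.5) = 0, f(0.5) = 2, f(1.5) = -4, f(2.5) = -18, f(3.5) = -40.
Sum = Δx · [f(-1.5) + f(-0.5) + f(0.5) + ...].
Sum = -70.

-70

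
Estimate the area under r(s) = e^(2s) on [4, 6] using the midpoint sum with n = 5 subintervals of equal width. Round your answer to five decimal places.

77795.70481

Δs = (6 − 4)/5 = 0.4.
Midpoints: 4.2, 4.6, 5, 5.4, 5.8.
r(4.2) ≈ 4447.06675, r(4.6) ≈ 9897.12906, r(5) ≈ 22026.46579, r(5.4) ≈ 49020.80114, r(5.8) ≈ 109097.79928.
Sum = Δs · [r(4.2) + r(4.6) + r(5) + r(5.4) + r(5.8)].
Sum ≈ 77795.70481.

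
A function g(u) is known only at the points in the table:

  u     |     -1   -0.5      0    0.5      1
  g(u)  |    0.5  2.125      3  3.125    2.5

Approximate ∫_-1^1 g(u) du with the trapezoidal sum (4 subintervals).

Δu = 0.5.
T_4 = (0.5/2)·[0.5 + 2·2.125 + 2·3 + 2·3.125 + 2.5] = 4.875.

4.875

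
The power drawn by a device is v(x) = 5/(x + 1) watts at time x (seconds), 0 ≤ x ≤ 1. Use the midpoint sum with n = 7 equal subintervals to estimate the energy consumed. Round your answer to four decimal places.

Δx = (1 − 0)/7 = 1/7.
Midpoints: 1/14, 3/14, 5/14, 0.5, 9/14, 11/14, 13/14.
v(1/14) = 14/3, v(3/14) = 70/17, v(5/14) = 70/19, v(0.5) = 10/3, v(9/14) = 70/23, v(11/14) = 2.8, v(13/14) = 70/27.
Sum = Δx · [v(1/14) + v(3/14) + v(5/14) + ...].
Sum ≈ 3.4626.

3.4626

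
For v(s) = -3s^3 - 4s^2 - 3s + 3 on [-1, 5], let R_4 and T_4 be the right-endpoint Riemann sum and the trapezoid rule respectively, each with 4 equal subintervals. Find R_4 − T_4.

-369

R_4 = -1072.5.
T_4 = -703.5.
R_4 − T_4 = -369.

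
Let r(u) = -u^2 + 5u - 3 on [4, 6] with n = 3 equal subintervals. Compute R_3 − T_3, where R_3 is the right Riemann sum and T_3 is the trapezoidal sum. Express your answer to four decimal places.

R_3 ≈ -10.148148.
T_3 ≈ -6.814815.
R_3 − T_3 ≈ -3.3333.

-3.3333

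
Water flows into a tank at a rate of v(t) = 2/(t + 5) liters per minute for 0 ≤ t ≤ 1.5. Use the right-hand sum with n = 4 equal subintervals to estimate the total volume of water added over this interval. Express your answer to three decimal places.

Δt = (1.5 − 0)/4 = 0.375.
Right endpoints: 0.375, 0.75, 1.125, 1.5.
v(0.375) = 16/43, v(0.75) = 8/23, v(1.125) = 16/49, v(1.5) = 4/13.
Sum = Δt · [v(0.375) + v(0.75) + v(1.125) + v(1.5)].
Sum ≈ 0.508.

0.508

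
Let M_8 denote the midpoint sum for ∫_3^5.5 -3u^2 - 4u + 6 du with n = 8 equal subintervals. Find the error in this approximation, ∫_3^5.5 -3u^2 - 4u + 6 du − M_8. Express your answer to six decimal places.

Exact integral: ∫_3^5.5 f(u) du = -166.875.
M_8 ≈ -166.81396484.
Error ≈ -166.875 − (-166.81396484) ≈ -0.061035.

-0.061035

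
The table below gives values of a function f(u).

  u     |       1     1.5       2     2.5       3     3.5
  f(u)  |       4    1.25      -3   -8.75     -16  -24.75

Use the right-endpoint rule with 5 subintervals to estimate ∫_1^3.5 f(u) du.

Δu = 0.5.
Sum = 0.5·[1.25 + (-3) + (-8.75) + (-16) + (-24.75)] = -25.625.

-25.625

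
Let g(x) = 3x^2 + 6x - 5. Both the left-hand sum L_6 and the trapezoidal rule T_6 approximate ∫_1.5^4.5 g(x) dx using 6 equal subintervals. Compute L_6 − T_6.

L_6 = 109.125.
T_6 = 127.125.
L_6 − T_6 = -18.

-18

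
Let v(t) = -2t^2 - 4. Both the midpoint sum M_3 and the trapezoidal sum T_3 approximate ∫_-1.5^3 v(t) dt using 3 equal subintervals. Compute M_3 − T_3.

5.0625

M_3 = -36.5625.
T_3 = -41.625.
M_3 − T_3 = 5.0625.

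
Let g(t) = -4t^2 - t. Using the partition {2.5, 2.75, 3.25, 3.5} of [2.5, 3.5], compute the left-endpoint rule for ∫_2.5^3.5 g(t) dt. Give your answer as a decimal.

Subinterval widths: 0.25, 0.5, 0.25.
Left endpoints: 2.5, 2.75, 3.25.
g(2.5) = -27.5, g(2.75) = -33, g(3.25) = -45.5.
Sum = Σ Δt_i · g(t_i).
Sum = -34.75.

-34.75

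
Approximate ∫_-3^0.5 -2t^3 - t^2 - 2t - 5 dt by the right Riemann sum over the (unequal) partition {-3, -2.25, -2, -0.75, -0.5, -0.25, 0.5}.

Subinterval widths: 0.75, 0.25, 1.25, 0.25, 0.25, 0.75.
Right endpoints: -2.25, -2, -0.75, -0.5, -0.25, 0.5.
f(-2.25) = 17.21875, f(-2) = 11, f(-0.75) = -3.21875, f(-0.5) = -4, f(-0.25) = -4.53125, f(0.5) = -6.5.
Sum = Σ Δt_i · f(t_i).
Sum = 4.6328125.

4.6328125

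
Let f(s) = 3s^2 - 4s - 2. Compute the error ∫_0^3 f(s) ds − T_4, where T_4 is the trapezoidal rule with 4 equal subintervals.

-0.84375

Exact integral: ∫_0^3 f(s) ds = 3.
T_4 = 3.84375.
Error = 3 − 3.84375 = -0.84375.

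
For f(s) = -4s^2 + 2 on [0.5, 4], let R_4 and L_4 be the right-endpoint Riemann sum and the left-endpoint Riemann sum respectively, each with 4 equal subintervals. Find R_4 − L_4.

R_4 = -107.515625.
L_4 = -52.390625.
R_4 − L_4 = -55.125.

-55.125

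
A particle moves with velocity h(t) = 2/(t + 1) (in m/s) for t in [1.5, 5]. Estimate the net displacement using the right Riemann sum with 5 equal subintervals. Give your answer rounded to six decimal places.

Δt = (5 − 1.5)/5 = 0.7.
Right endpoints: 2.2, 2.9, 3.6, 4.3, 5.
h(2.2) = 0.625, h(2.9) = 20/39, h(3.6) = 10/23, h(4.3) = 20/53, h(5) = 1/3.
Sum = Δt · [h(2.2) + h(2.9) + h(3.6) + h(4.3) + h(5)].
Sum ≈ 1.598306.

1.598306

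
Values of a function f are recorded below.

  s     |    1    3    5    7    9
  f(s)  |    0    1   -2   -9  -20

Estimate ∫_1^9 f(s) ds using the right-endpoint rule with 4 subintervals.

-60

Δs = 2.
Sum = 2·[1 + (-2) + (-9) + (-20)] = -60.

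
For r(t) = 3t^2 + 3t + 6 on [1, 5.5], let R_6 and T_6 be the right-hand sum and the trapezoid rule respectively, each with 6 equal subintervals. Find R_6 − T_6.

37.96875

R_6 = 275.484375.
T_6 = 237.515625.
R_6 − T_6 = 37.96875.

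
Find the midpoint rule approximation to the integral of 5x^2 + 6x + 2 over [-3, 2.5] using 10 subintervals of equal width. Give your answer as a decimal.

73.0984375

Δx = (2.5 − (-3))/10 = 0.55.
Midpoints: -2.725, -2.175, -1.625, -1.075, -0.525, 0.025, 0.575, 1.125, 1.675, 2.225.
f(-2.725) = 22.778125, f(-2.175) = 12.603125, f(-1.625) = 5.453125, f(-1.075) = 1.328125, f(-0.525) = 0.228125, f(0.025) = 2.153125, f(0.575) = 7.103125, f(1.125) = 15.078125, f(1.675) = 26.078125, f(2.225) = 40.103125.
Sum = Δx · [f(-2.725) + f(-2.175) + f(-1.625) + ...].
Sum = 73.0984375.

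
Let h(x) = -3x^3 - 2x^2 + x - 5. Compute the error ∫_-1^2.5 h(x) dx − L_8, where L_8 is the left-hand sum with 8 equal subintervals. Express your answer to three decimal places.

Exact integral: ∫_-1^2.5 h(x) dx ≈ -54.50521.
L_8 ≈ -43.04077.
Error ≈ -54.50521 − (-43.04077) ≈ -11.464.

-11.464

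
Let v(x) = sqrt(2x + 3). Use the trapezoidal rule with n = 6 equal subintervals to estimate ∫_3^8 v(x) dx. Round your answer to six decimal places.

18.600353

Δx = (8 − 3)/6 = 5/6.
v(3) ≈ 3.000000, v(23/6) ≈ 3.265986, v(14/3) ≈ 3.511885, v(5.5) ≈ 3.741657, v(19/3) ≈ 3.958114, v(43/6) ≈ 4.163332, v(8) ≈ 4.358899.
T_6 = (Δx/2)·[v(x_0) + 2v(x_1) + ... + 2v(x_{5}) + v(x_6)].
Sum ≈ 18.600353.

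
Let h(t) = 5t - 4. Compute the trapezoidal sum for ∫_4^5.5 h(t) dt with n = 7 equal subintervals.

Δt = (5.5 − 4)/7 = 3/14.
h(4) = 16, h(59/14) = 239/14, h(31/7) = 127/7, h(65/14) = 269/14, h(34/7) = 142/7, h(71/14) = 299/14, h(37/7) = 157/7, h(5.5) = 23.5.
T_7 = (Δt/2)·[h(t_0) + 2h(t_1) + ... + 2h(t_{6}) + h(t_7)].
Sum = 29.625.

29.625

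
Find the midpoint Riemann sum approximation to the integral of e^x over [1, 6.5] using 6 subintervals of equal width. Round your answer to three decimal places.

Δx = (6.5 − 1)/6 = 11/12.
Midpoints: 35/24, 2.375, 79/24, 101/24, 5.125, 145/24.
f(35/24) ≈ 4.299, f(2.375) ≈ 10.751, f(79/24) ≈ 26.888, f(101/24) ≈ 67.244, f(5.125) ≈ 168.174, f(145/24) ≈ 420.593.
Sum = Δx · [f(35/24) + f(2.375) + f(79/24) + ...].
Sum ≈ 639.787.

639.787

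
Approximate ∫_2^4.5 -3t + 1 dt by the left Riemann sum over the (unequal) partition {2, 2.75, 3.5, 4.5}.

Subinterval widths: 0.75, 0.75, 1.
Left endpoints: 2, 2.75, 3.5.
f(2) = -5, f(2.75) = -7.25, f(3.5) = -9.5.
Sum = Σ Δt_i · f(t_i).
Sum = -18.6875.

-18.6875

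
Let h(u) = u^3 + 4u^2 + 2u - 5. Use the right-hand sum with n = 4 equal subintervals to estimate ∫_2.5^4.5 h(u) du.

Δu = (4.5 − 2.5)/4 = 0.5.
Right endpoints: 3, 3.5, 4, 4.5.
h(3) = 64, h(3.5) = 93.875, h(4) = 131, h(4.5) = 176.125.
Sum = Δu · [h(3) + h(3.5) + h(4) + h(4.5)].
Sum = 232.5.

232.5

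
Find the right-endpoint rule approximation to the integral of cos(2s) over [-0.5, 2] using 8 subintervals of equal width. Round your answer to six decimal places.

-0.145607

Δs = (2 − (-0.5))/8 = 0.3125.
Right endpoints: -0.1875, 0.125, 0.4375, 0.75, 1.0625, 1.375, 1.6875, 2.
f(-0.1875) ≈ 0.930508, f(0.125) ≈ 0.968912, f(0.4375) ≈ 0.640997, f(0.75) ≈ 0.070737, f(1.0625) ≈ -0.526266, f(1.375) ≈ -0.924302, f(1.6875) ≈ -0.972884, f(2) ≈ -0.653644.
Sum = Δs · [f(-0.1875) + f(0.125) + f(0.4375) + ...].
Sum ≈ -0.145607.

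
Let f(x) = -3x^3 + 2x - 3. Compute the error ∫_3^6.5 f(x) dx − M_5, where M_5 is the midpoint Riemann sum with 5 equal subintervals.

-6.1096875

Exact integral: ∫_3^6.5 f(x) dx = -1255.296875.
M_5 = -1249.1871875.
Error = -1255.296875 − (-1249.1871875) = -6.1096875.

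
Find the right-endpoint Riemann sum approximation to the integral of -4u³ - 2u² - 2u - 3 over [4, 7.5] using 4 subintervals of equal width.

Δu = (7.5 − 4)/4 = 0.875.
Right endpoints: 4.875, 5.75, 6.625, 7.5.
f(4.875) = -523.7109375, f(5.75) = -841.0625, f(6.625) = -1267.1328125, f(7.5) = -1818.
Sum = Δu · [f(4.875) + f(5.75) + f(6.625) + f(7.5)].
Sum = -3893.66796875.

-3893.66796875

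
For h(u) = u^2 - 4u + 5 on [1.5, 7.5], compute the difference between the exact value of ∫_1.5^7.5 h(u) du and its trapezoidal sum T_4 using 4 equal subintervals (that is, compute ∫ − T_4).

-2.25

Exact integral: ∫_1.5^7.5 h(u) du = 61.5.
T_4 = 63.75.
Error = 61.5 − 63.75 = -2.25.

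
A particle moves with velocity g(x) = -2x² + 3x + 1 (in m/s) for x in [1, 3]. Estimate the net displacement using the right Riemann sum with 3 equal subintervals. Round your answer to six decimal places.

-6.962963

Δx = (3 − 1)/3 = 2/3.
Right endpoints: 5/3, 7/3, 3.
g(5/3) = 4/9, g(7/3) = -26/9, g(3) = -8.
Sum = Δx · [g(5/3) + g(7/3) + g(3)].
Sum ≈ -6.962963.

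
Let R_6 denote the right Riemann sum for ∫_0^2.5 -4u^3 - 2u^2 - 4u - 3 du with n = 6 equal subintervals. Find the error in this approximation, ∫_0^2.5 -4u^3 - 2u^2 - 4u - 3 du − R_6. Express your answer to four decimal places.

Exact integral: ∫_0^2.5 f(u) du ≈ -69.479167.
R_6 ≈ -88.417245.
Error ≈ -69.479167 − (-88.417245) ≈ 18.9381.

18.9381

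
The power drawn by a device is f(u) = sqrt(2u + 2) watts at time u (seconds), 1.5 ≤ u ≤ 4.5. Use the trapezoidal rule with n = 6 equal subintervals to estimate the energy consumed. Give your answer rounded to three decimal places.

8.431

Δu = (4.5 − 1.5)/6 = 0.5.
f(1.5) ≈ 2.236, f(2) ≈ 2.449, f(2.5) ≈ 2.646, f(3) ≈ 2.828, f(3.5) ≈ 3.000, f(4) ≈ 3.162, f(4.5) ≈ 3.317.
T_6 = (Δu/2)·[f(u_0) + 2f(u_1) + ... + 2f(u_{5}) + f(u_6)].
Sum ≈ 8.431.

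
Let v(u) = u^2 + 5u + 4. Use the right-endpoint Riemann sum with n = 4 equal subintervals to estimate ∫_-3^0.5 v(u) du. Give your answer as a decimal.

Δu = (0.5 − (-3))/4 = 0.875.
Right endpoints: -2.125, -1.25, -0.375, 0.5.
v(-2.125) = -2.109375, v(-1.25) = -0.6875, v(-0.375) = 2.265625, v(0.5) = 6.75.
Sum = Δu · [v(-2.125) + v(-1.25) + v(-0.375) + v(0.5)].
Sum = 5.44140625.

5.44140625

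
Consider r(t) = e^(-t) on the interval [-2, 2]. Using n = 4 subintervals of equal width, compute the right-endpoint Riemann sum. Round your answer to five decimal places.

Δt = (2 − (-2))/4 = 1.
Right endpoints: -1, 0, 1, 2.
r(-1) ≈ 2.71828, r(0) ≈ 1.00000, r(1) ≈ 0.36788, r(2) ≈ 0.13534.
Sum = Δt · [r(-1) + r(0) + r(1) + r(2)].
Sum ≈ 4.22150.

4.22150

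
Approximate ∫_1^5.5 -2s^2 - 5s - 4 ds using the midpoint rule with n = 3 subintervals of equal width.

Δs = (5.5 − 1)/3 = 1.5.
Midpoints: 1.75, 3.25, 4.75.
f(1.75) = -18.875, f(3.25) = -41.375, f(4.75) = -72.875.
Sum = Δs · [f(1.75) + f(3.25) + f(4.75)].
Sum = -199.6875.

-199.6875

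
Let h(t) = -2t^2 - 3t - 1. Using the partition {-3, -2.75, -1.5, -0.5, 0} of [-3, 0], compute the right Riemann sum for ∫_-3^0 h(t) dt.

Subinterval widths: 0.25, 1.25, 1, 0.5.
Right endpoints: -2.75, -1.5, -0.5, 0.
h(-2.75) = -7.875, h(-1.5) = -1, h(-0.5) = 0, h(0) = -1.
Sum = Σ Δt_i · h(t_i).
Sum = -3.71875.

-3.71875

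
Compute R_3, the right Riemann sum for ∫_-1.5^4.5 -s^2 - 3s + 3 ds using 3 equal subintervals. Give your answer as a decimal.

Δs = (4.5 − (-1.5))/3 = 2.
Right endpoints: 0.5, 2.5, 4.5.
f(0.5) = 1.25, f(2.5) = -10.75, f(4.5) = -30.75.
Sum = Δs · [f(0.5) + f(2.5) + f(4.5)].
Sum = -80.5.

-80.5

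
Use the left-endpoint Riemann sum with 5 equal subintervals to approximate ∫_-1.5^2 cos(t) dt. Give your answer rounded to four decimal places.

Δt = (2 − (-1.5))/5 = 0.7.
Left endpoints: -1.5, -0.8, -0.1, 0.6, 1.3.
f(-1.5) ≈ 0.0707, f(-0.8) ≈ 0.6967, f(-0.1) ≈ 0.9950, f(0.6) ≈ 0.8253, f(1.3) ≈ 0.2675.
Sum = Δt · [f(-1.5) + f(-0.8) + f(-0.1) + f(0.6) + f(1.3)].
Sum ≈ 1.9987.

1.9987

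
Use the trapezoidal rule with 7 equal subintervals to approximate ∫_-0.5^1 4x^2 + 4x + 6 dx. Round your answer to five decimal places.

Δx = (1 − (-0.5))/7 = 3/14.
f(-0.5) = 5, f(-2/7) = 254/49, f(-1/14) = 281/49, f(1/7) = 326/49, f(5/14) = 389/49, f(4/7) = 470/49, f(11/14) = 569/49, f(1) = 14.
T_7 = (Δx/2)·[f(x_0) + 2f(x_1) + ... + 2f(x_{6}) + f(x_7)].
Sum ≈ 12.04592.

12.04592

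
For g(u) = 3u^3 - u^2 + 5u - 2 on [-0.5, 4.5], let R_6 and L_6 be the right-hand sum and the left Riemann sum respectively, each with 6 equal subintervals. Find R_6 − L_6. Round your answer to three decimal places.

R_6 ≈ 443.06713.
L_6 ≈ 210.77546.
R_6 − L_6 ≈ 232.292.

232.292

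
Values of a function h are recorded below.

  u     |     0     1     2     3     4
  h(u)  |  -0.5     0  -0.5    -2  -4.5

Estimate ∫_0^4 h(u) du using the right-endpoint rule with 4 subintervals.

Δu = 1.
Sum = 1·[0 + (-0.5) + (-2) + (-4.5)] = -7.

-7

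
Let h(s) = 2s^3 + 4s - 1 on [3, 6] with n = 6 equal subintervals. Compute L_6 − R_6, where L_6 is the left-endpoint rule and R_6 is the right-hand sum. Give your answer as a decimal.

-195

L_6 = 564.375.
R_6 = 759.375.
L_6 − R_6 = -195.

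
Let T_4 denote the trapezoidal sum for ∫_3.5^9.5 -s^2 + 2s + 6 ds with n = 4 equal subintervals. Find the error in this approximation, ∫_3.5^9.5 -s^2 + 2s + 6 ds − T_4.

2.25

Exact integral: ∫_3.5^9.5 f(s) ds = -157.5.
T_4 = -159.75.
Error = -157.5 − (-159.75) = 2.25.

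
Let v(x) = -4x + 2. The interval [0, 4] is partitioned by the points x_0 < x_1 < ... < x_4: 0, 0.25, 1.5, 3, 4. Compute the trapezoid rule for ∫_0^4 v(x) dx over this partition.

-24

Subinterval widths: 0.25, 1.25, 1.5, 1.
v(0) = 2, v(0.25) = 1, v(1.5) = -4, v(3) = -10, v(4) = -14.
On each subinterval the trapezoid contributes (Δx_i/2)·[v(x_{i-1}) + v(x_i)].
Sum = -24.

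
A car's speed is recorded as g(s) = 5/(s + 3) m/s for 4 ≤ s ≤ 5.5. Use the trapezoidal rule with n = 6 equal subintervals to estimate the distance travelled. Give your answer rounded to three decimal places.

Δs = (5.5 − 4)/6 = 0.25.
g(4) = 5/7, g(4.25) = 20/29, g(4.5) = 2/3, g(4.75) = 20/31, g(5) = 0.625, g(5.25) = 20/33, g(5.5) = 10/17.
T_6 = (Δs/2)·[g(s_0) + 2g(s_1) + ... + 2g(s_{5}) + g(s_6)].
Sum ≈ 0.971.

0.971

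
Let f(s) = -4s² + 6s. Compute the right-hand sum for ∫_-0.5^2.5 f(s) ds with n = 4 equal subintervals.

Δs = (2.5 − (-0.5))/4 = 0.75.
Right endpoints: 0.25, 1, 1.75, 2.5.
f(0.25) = 1.25, f(1) = 2, f(1.75) = -1.75, f(2.5) = -10.
Sum = Δs · [f(0.25) + f(1) + f(1.75) + f(2.5)].
Sum = -6.375.

-6.375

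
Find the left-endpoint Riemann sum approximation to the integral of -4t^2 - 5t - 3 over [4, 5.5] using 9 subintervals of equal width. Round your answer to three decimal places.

Δt = (5.5 − 4)/9 = 1/6.
Left endpoints: 4, 25/6, 13/3, 4.5, 14/3, 29/6, 5, 31/6, 16/3.
f(4) = -87, f(25/6) = -1679/18, f(13/3) = -898/9, f(4.5) = -106.5, f(14/3) = -1021/9, f(29/6) = -2171/18, f(5) = -128, f(31/6) = -2441/18, f(16/3) = -1291/9.
Sum = Δt · [f(4) + f(25/6) + f(13/3) + ...].
Sum ≈ -171.278.

-171.278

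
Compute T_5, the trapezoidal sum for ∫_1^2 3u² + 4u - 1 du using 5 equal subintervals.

12.02

Δu = (2 − 1)/5 = 0.2.
f(1) = 6, f(1.2) = 8.12, f(1.4) = 10.48, f(1.6) = 13.08, f(1.8) = 15.92, f(2) = 19.
T_5 = (Δu/2)·[f(u_0) + 2f(u_1) + ... + 2f(u_{4}) + f(u_5)].
Sum = 12.02.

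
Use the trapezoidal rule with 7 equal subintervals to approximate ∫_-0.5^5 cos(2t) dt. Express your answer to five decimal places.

Δt = (5 − (-0.5))/7 = 11/14.
f(-0.5) ≈ 0.54030, f(2/7) ≈ 0.84113, f(15/14) ≈ -0.54137, f(13/7) ≈ -0.84044, f(37/14) ≈ 0.54243, f(24/7) ≈ 0.83976, f(59/14) ≈ -0.54349, f(5) ≈ -0.83907.
T_7 = (Δt/2)·[f(t_0) + 2f(t_1) + ... + 2f(t_{6}) + f(t_7)].
Sum ≈ 0.11678.

0.11678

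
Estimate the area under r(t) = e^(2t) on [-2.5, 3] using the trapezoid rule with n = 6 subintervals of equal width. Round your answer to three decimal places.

Δt = (3 − (-2.5))/6 = 11/12.
r(-2.5) ≈ 0.007, r(-19/12) ≈ 0.042, r(-2/3) ≈ 0.264, r(0.25) ≈ 1.649, r(7/6) ≈ 10.312, r(25/12) ≈ 64.500, r(3) ≈ 403.429.
T_6 = (Δt/2)·[r(t_0) + 2r(t_1) + ... + 2r(t_{5}) + r(t_6)].
Sum ≈ 255.278.

255.278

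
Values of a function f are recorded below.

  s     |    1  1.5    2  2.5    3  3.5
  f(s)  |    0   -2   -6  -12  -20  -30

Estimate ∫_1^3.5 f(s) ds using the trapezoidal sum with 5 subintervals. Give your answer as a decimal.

Δs = 0.5.
T_5 = (0.5/2)·[0 + 2·(-2) + 2·(-6) + 2·(-12) + 2·(-20) + (-30)] = -27.5.

-27.5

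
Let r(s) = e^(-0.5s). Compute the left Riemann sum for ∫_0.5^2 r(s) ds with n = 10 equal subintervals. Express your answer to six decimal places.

0.853047

Δs = (2 − 0.5)/10 = 0.15.
Left endpoints: 0.5, 0.65, 0.8, 0.95, 1.1, 1.25, 1.4, 1.55, 1.7, 1.85.
r(0.5) ≈ 0.778801, r(0.65) ≈ 0.722527, r(0.8) ≈ 0.670320, r(0.95) ≈ 0.621885, r(1.1) ≈ 0.576950, r(1.25) ≈ 0.535261, r(1.4) ≈ 0.496585, r(1.55) ≈ 0.460704, r(1.7) ≈ 0.427415, r(1.85) ≈ 0.396531.
Sum = Δs · [r(0.5) + r(0.65) + r(0.8) + ...].
Sum ≈ 0.853047.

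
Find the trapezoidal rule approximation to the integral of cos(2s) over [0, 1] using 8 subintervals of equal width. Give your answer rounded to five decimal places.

Δs = (1 − 0)/8 = 0.125.
f(0) ≈ 1.00000, f(0.125) ≈ 0.96891, f(0.25) ≈ 0.87758, f(0.375) ≈ 0.73169, f(0.5) ≈ 0.54030, f(0.625) ≈ 0.31532, f(0.75) ≈ 0.07074, f(0.875) ≈ -0.17825, f(1) ≈ -0.41615.
T_8 = (Δs/2)·[f(s_0) + 2f(s_1) + ... + 2f(s_{7}) + f(s_8)].
Sum ≈ 0.45228.

0.45228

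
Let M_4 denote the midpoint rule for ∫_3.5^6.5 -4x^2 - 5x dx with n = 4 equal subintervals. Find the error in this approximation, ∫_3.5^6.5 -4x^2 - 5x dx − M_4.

Exact integral: ∫_3.5^6.5 f(x) dx = -384.
M_4 = -383.4375.
Error = -384 − (-383.4375) = -0.5625.

-0.5625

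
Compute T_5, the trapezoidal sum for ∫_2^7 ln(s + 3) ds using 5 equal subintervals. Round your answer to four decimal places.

Δs = (7 − 2)/5 = 1.
f(2) ≈ 1.6094, f(3) ≈ 1.7918, f(4) ≈ 1.9459, f(5) ≈ 2.0794, f(6) ≈ 2.1972, f(7) ≈ 2.3026.
T_5 = (Δs/2)·[f(s_0) + 2f(s_1) + ... + 2f(s_{4}) + f(s_5)].
Sum ≈ 9.9703.

9.9703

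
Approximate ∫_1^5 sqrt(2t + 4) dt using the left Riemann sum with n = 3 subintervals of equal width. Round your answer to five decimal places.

Δt = (5 − 1)/3 = 4/3.
Left endpoints: 1, 7/3, 11/3.
f(1) ≈ 2.44949, f(7/3) ≈ 2.94392, f(11/3) ≈ 3.36650.
Sum = Δt · [f(1) + f(7/3) + f(11/3)].
Sum ≈ 11.67988.

11.67988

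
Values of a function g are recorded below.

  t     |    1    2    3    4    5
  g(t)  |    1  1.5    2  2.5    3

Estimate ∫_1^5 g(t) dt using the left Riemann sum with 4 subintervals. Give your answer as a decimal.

7

Δt = 1.
Sum = 1·[1 + 1.5 + 2 + 2.5] = 7.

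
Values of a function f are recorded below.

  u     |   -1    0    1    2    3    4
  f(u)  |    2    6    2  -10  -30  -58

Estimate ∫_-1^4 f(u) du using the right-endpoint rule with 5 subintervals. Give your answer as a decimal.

Δu = 1.
Sum = 1·[6 + 2 + (-10) + (-30) + (-58)] = -90.

-90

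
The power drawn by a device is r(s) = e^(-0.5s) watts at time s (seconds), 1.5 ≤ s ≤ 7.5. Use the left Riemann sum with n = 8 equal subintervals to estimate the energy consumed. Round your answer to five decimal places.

1.07651

Δs = (7.5 − 1.5)/8 = 0.75.
Left endpoints: 1.5, 2.25, 3, 3.75, 4.5, 5.25, 6, 6.75.
r(1.5) ≈ 0.47237, r(2.25) ≈ 0.32465, r(3) ≈ 0.22313, r(3.75) ≈ 0.15335, r(4.5) ≈ 0.10540, r(5.25) ≈ 0.07244, r(6) ≈ 0.04979, r(6.75) ≈ 0.03422.
Sum = Δs · [r(1.5) + r(2.25) + r(3) + ...].
Sum ≈ 1.07651.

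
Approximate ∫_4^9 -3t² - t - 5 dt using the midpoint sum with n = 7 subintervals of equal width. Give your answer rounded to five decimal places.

-721.86224

Δt = (9 − 4)/7 = 5/7.
Midpoints: 61/14, 71/14, 81/14, 6.5, 101/14, 111/14, 121/14.
f(61/14) = -12997/196, f(71/14) = -17097/196, f(81/14) = -21797/196, f(6.5) = -138.25, f(101/14) = -32997/196, f(111/14) = -39497/196, f(121/14) = -46597/196.
Sum = Δt · [f(61/14) + f(71/14) + f(81/14) + ...].
Sum ≈ -721.86224.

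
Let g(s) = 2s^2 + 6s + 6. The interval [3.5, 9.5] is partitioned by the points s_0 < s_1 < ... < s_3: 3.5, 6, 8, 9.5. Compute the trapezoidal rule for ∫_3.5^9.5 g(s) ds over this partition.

Subinterval widths: 2.5, 2, 1.5.
g(3.5) = 51.5, g(6) = 114, g(8) = 182, g(9.5) = 243.5.
On each subinterval the trapezoid contributes (Δs_i/2)·[g(s_{i-1}) + g(s_i)].
Sum = 822.

822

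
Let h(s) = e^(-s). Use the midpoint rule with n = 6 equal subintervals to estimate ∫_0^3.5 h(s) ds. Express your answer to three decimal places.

Δs = (3.5 − 0)/6 = 7/12.
Midpoints: 7/24, 0.875, 35/24, 49/24, 2.625, 77/24.
h(7/24) ≈ 0.747, h(0.875) ≈ 0.417, h(35/24) ≈ 0.233, h(49/24) ≈ 0.130, h(2.625) ≈ 0.072, h(77/24) ≈ 0.040.
Sum = Δs · [h(7/24) + h(0.875) + h(35/24) + ...].
Sum ≈ 0.956.

0.956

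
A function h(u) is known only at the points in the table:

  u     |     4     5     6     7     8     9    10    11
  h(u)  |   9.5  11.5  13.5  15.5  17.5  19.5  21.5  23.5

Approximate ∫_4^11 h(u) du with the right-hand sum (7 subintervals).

Δu = 1.
Sum = 1·[11.5 + 13.5 + 15.5 + 17.5 + 19.5 + 21.5 + 23.5] = 122.5.

122.5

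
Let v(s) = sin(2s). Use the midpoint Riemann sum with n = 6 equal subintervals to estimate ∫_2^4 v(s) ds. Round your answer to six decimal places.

-0.258839

Δs = (4 − 2)/6 = 1/3.
Midpoints: 13/6, 2.5, 17/6, 19/6, 3.5, 23/6.
v(13/6) ≈ -0.929015, v(2.5) ≈ -0.958924, v(17/6) ≈ -0.578198, v(19/6) ≈ 0.050127, v(3.5) ≈ 0.656987, v(23/6) ≈ 0.982508.
Sum = Δs · [v(13/6) + v(2.5) + v(17/6) + ...].
Sum ≈ -0.258839.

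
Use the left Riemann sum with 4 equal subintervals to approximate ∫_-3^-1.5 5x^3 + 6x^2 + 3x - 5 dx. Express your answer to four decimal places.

-81.6709

Δx = (-1.5 − (-3))/4 = 0.375.
Left endpoints: -3, -2.625, -2.25, -1.875.
f(-3) = -95, f(-2.625) = -31729/512, f(-2.25) = -38.328125, f(-1.875) = -11515/512.
Sum = Δx · [f(-3) + f(-2.625) + f(-2.25) + f(-1.875)].
Sum ≈ -81.6709.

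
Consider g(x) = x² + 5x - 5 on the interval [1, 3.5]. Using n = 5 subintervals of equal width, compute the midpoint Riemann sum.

Δx = (3.5 − 1)/5 = 0.5.
Midpoints: 1.25, 1.75, 2.25, 2.75, 3.25.
g(1.25) = 2.8125, g(1.75) = 6.8125, g(2.25) = 11.3125, g(2.75) = 16.3125, g(3.25) = 21.8125.
Sum = Δx · [g(1.25) + g(1.75) + g(2.25) + g(2.75) + g(3.25)].
Sum = 29.53125.

29.53125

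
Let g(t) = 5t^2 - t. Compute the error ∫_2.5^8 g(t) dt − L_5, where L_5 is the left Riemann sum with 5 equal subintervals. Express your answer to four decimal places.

150.2417

Exact integral: ∫_2.5^8 g(t) dt ≈ 798.416667.
L_5 = 648.175.
Error ≈ 798.416667 − 648.175 ≈ 150.2417.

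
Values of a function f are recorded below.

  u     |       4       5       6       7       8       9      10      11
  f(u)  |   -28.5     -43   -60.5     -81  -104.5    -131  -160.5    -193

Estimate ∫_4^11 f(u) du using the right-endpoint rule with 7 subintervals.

-773.5

Δu = 1.
Sum = 1·[(-43) + (-60.5) + (-81) + (-104.5) + (-131) + (-160.5) + (-193)] = -773.5.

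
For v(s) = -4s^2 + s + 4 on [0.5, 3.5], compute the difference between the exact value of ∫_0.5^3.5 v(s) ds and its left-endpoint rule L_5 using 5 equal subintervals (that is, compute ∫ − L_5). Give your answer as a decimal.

-12.78

Exact integral: ∫_0.5^3.5 v(s) ds = -39.
L_5 = -26.22.
Error = -39 − (-26.22) = -12.78.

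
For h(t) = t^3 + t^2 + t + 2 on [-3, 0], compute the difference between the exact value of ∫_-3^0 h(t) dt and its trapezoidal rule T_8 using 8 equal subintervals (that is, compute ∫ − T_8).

0.24609375

Exact integral: ∫_-3^0 h(t) dt = -9.75.
T_8 = -9.99609375.
Error = -9.75 − (-9.99609375) = 0.24609375.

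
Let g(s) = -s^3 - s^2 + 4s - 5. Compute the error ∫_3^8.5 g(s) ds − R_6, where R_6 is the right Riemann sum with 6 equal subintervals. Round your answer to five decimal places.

302.06236

Exact integral: ∫_3^8.5 g(s) ds ≈ -1381.4739583.
R_6 ≈ -1683.5363137.
Error ≈ -1381.4739583 − (-1683.5363137) ≈ 302.06236.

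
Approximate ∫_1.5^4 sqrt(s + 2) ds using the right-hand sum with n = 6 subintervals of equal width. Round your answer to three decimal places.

Δs = (4 − 1.5)/6 = 5/12.
Right endpoints: 23/12, 7/3, 2.75, 19/6, 43/12, 4.
f(23/12) ≈ 1.979, f(7/3) ≈ 2.082, f(2.75) ≈ 2.179, f(19/6) ≈ 2.273, f(43/12) ≈ 2.363, f(4) ≈ 2.449.
Sum = Δs · [f(23/12) + f(7/3) + f(2.75) + ...].
Sum ≈ 5.552.

5.552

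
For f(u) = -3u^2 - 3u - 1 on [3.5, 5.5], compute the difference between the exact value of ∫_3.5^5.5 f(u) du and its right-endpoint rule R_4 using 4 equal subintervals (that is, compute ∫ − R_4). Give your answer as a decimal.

15.25

Exact integral: ∫_3.5^5.5 f(u) du = -152.5.
R_4 = -167.75.
Error = -152.5 − (-167.75) = 15.25.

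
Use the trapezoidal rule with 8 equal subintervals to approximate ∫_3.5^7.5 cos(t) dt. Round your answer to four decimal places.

1.2618

Δt = (7.5 − 3.5)/8 = 0.5.
f(3.5) ≈ -0.9365, f(4) ≈ -0.6536, f(4.5) ≈ -0.2108, f(5) ≈ 0.2837, f(5.5) ≈ 0.7087, f(6) ≈ 0.9602, f(6.5) ≈ 0.9766, f(7) ≈ 0.7539, f(7.5) ≈ 0.3466.
T_8 = (Δt/2)·[f(t_0) + 2f(t_1) + ... + 2f(t_{7}) + f(t_8)].
Sum ≈ 1.2618.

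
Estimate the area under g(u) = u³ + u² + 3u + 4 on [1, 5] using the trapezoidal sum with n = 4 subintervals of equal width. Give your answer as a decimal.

Δu = (5 − 1)/4 = 1.
g(1) = 9, g(2) = 22, g(3) = 49, g(4) = 96, g(5) = 169.
T_4 = (Δu/2)·[g(u_0) + 2g(u_1) + 2g(u_2) + 2g(u_3) + g(u_4)].
Sum = 256.

256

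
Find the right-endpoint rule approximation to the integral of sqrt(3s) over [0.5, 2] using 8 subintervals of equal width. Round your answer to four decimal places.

Δs = (2 − 0.5)/8 = 0.1875.
Right endpoints: 0.6875, 0.875, 1.0625, 1.25, 1.4375, 1.625, 1.8125, 2.
f(0.6875) ≈ 1.4361, f(0.875) ≈ 1.6202, f(1.0625) ≈ 1.7854, f(1.25) ≈ 1.9365, f(1.4375) ≈ 2.0767, f(1.625) ≈ 2.2079, f(1.8125) ≈ 2.3318, f(2) ≈ 2.4495.
Sum = Δs · [f(0.6875) + f(0.875) + f(1.0625) + ...].
Sum ≈ 2.9708.

2.9708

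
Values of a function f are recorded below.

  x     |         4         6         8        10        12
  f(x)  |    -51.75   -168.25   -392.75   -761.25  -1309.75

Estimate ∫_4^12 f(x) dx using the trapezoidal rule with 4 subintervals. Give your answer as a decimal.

Δx = 2.
T_4 = (2/2)·[(-51.75) + 2·(-168.25) + 2·(-392.75) + 2·(-761.25) + (-1309.75)] = -4006.

-4006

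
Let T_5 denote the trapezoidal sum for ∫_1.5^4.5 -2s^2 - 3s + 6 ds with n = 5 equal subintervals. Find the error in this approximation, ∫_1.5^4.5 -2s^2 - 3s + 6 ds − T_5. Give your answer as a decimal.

0.36

Exact integral: ∫_1.5^4.5 f(s) ds = -67.5.
T_5 = -67.86.
Error = -67.5 − (-67.86) = 0.36.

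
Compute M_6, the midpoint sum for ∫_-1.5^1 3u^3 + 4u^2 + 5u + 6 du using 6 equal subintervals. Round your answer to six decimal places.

Δu = (1 − (-1.5))/6 = 5/12.
Midpoints: -31/24, -0.875, -11/24, -1/24, 0.375, 19/24.
f(-31/24) = -1151/4608, f(-0.875) = 1371/512, f(-11/24) = 2181/512, f(-1/24) = 26719/4608, f(0.375) = 4401/512, f(19/24) = 21433/1536.
Sum = Δu · [f(-31/24) + f(-0.875) + f(-11/24) + ...].
Sum ≈ 14.598163.

14.598163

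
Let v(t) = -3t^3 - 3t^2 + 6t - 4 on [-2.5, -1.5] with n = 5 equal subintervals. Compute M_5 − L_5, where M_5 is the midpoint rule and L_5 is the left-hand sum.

M_5 = -2.8.
L_5 = -0.775.
M_5 − L_5 = -2.025.

-2.025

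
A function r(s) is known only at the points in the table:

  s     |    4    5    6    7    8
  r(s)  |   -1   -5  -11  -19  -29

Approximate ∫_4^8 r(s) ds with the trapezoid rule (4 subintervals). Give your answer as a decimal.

-50

Δs = 1.
T_4 = (1/2)·[(-1) + 2·(-5) + 2·(-11) + 2·(-19) + (-29)] = -50.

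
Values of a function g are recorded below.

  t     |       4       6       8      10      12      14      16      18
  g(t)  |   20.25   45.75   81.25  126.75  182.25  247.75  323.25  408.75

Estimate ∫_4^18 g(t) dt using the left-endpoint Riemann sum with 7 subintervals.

2054.5

Δt = 2.
Sum = 2·[20.25 + 45.75 + 81.25 + 126.75 + 182.25 + 247.75 + 323.25] = 2054.5.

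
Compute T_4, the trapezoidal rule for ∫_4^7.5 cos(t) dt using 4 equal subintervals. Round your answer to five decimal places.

1.58527

Δt = (7.5 − 4)/4 = 0.875.
f(4) ≈ -0.65364, f(4.875) ≈ 0.16190, f(5.75) ≈ 0.86119, f(6.625) ≈ 0.94215, f(7.5) ≈ 0.34664.
T_4 = (Δt/2)·[f(t_0) + 2f(t_1) + 2f(t_2) + 2f(t_3) + f(t_4)].
Sum ≈ 1.58527.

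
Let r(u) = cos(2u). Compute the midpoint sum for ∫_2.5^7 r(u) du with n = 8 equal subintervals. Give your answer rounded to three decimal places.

1.028

Δu = (7 − 2.5)/8 = 0.5625.
Midpoints: 2.78125, 3.34375, 3.90625, 4.46875, 5.03125, 5.59375, 6.15625, 6.71875.
r(2.78125) ≈ 0.751, r(3.34375) ≈ 0.919, r(3.90625) ≈ 0.041, r(4.46875) ≈ -0.884, r(5.03125) ≈ -0.803, r(5.59375) ≈ 0.191, r(6.15625) ≈ 0.968, r(6.71875) ≈ 0.644.
Sum = Δu · [r(2.78125) + r(3.34375) + r(3.90625) + ...].
Sum ≈ 1.028.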